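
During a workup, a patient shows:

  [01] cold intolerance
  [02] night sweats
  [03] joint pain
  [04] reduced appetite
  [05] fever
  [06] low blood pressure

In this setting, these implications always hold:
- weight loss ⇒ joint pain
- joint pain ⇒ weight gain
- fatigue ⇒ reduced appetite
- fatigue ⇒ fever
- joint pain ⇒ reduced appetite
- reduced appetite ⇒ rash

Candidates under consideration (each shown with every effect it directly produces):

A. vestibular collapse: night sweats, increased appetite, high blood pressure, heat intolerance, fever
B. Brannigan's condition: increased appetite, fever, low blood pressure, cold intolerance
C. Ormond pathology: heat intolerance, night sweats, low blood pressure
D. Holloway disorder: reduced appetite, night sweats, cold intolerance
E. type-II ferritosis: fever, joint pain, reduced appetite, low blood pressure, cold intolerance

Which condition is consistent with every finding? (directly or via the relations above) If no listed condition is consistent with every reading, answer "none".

none

Checking each candidate against the observations:
(A) vestibular collapse — cold intolerance ✗; night sweats ✓; joint pain ✗; reduced appetite ✗; fever ✓; low blood pressure ✗
(B) Brannigan's condition — fails on night sweats, joint pain, reduced appetite (predicts increased appetite, not reduced appetite)
(C) Ormond pathology — cold intolerance ✗; night sweats ✓; joint pain ✗; reduced appetite ✗; fever ✗; low blood pressure ✓
(D) Holloway disorder — does not account for joint pain, fever, low blood pressure
(E) type-II ferritosis — cold intolerance ✓; night sweats ✗; joint pain ✓; reduced appetite ✓; fever ✓; low blood pressure ✓
Every candidate fails on at least one observation.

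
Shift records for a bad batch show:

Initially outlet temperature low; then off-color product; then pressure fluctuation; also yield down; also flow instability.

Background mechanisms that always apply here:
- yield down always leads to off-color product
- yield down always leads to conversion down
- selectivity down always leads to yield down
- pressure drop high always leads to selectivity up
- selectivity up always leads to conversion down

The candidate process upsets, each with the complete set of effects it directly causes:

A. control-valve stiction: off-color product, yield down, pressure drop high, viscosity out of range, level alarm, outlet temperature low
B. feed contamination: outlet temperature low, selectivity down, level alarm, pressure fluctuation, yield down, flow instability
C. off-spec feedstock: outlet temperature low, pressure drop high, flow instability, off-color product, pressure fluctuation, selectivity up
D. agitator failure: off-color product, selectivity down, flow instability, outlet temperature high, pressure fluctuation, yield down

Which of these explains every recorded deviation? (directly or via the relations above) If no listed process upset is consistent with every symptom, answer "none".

For each candidate, compare predicted effects to what was observed:
(A) control-valve stiction — outlet temperature low match; off-color product match; pressure fluctuation miss; yield down match; flow instability miss
(B) feed contamination — outlet temperature low match; off-color product match (by yield down → off-color product); pressure fluctuation match; yield down match; flow instability match
(C) off-spec feedstock — outlet temperature low match; off-color product match; pressure fluctuation match; yield down miss; flow instability match
(D) agitator failure — outlet temperature low miss; off-color product match; pressure fluctuation match; yield down match; flow instability match
(B) is the only candidate with no mismatches.

B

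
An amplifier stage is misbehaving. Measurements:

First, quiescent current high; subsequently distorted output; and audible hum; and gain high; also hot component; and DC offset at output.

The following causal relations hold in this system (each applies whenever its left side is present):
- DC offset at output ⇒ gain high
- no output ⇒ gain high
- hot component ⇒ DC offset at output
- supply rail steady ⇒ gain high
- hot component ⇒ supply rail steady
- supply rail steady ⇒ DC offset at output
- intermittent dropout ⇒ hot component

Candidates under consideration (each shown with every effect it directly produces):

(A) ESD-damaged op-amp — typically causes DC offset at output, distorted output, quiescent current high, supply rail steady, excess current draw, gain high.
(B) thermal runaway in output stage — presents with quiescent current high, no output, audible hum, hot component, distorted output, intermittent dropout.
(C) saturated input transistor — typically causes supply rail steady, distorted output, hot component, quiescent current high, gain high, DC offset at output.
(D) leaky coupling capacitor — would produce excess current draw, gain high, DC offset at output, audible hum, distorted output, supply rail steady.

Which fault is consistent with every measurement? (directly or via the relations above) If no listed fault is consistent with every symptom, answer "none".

Per-candidate check:
(A) ESD-damaged op-amp — does not account for audible hum, hot component
(B) thermal runaway in output stage — accounts for every observation (gain high via no output → gain high)
(C) saturated input transistor — does not account for audible hum
(D) leaky coupling capacitor — quiescent current high NO; distorted output yes; audible hum yes; gain high yes; hot component NO; DC offset at output yes
(B) alone accounts for all the evidence.

B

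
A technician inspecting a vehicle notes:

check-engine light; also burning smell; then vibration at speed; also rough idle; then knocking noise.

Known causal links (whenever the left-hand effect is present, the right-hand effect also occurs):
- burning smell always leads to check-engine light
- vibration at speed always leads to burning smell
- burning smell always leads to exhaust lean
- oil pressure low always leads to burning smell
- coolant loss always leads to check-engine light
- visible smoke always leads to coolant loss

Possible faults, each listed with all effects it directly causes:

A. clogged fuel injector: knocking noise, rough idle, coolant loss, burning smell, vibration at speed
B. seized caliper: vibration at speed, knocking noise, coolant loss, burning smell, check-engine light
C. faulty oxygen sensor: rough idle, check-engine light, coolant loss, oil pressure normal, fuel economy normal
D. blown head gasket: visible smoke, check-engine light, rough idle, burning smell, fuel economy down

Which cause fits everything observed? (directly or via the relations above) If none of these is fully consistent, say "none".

Testing each hypothesis:
(A) clogged fuel injector — accounts for every observation (check-engine light via burning smell → check-engine light)
(B) seized caliper — does not account for rough idle
(C) faulty oxygen sensor — check-engine light match; burning smell miss; vibration at speed miss; rough idle match; knocking noise miss
(D) blown head gasket — does not account for vibration at speed, knocking noise
(A) alone accounts for all the evidence.

A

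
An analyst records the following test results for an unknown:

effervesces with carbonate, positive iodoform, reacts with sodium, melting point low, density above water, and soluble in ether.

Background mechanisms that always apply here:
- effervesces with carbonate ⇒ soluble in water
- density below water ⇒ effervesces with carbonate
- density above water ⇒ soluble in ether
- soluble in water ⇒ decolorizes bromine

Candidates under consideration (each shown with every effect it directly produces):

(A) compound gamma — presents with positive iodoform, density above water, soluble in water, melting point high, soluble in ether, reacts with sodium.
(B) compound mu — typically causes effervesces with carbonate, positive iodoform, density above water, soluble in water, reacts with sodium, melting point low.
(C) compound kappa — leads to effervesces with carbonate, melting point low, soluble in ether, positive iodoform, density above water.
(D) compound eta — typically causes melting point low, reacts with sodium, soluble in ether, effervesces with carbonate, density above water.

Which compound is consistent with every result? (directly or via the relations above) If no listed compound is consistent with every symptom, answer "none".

For each candidate, compare predicted effects to what was observed:
(A) compound gamma — fails on effervesces with carbonate, melting point low (predicts melting point high, not melting point low)
(B) compound mu — accounts for every observation (soluble in ether via density above water → soluble in ether)
(C) compound kappa — effervesces with carbonate match; positive iodoform match; reacts with sodium miss; melting point low match; density above water match; soluble in ether match
(D) compound eta — effervesces with carbonate match; positive iodoform miss; reacts with sodium match; melting point low match; density above water match; soluble in ether match
Only (B) is consistent with every observation.

B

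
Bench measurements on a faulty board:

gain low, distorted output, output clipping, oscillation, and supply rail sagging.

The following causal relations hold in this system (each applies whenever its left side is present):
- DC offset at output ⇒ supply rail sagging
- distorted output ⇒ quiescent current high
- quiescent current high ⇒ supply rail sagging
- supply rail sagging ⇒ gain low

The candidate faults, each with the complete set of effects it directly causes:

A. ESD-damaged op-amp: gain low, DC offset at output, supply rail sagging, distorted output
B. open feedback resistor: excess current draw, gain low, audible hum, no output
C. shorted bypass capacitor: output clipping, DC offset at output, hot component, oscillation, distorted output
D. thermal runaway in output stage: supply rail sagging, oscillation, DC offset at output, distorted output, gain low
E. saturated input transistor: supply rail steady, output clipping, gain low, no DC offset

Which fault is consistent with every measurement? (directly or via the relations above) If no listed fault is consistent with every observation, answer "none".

C

Testing each hypothesis:
(A) ESD-damaged op-amp — gain low +; distorted output +; output clipping -; oscillation -; supply rail sagging +
(B) open feedback resistor — gain low +; distorted output -; output clipping -; oscillation -; supply rail sagging -
(C) shorted bypass capacitor — gain low + (through DC offset at output → supply rail sagging → gain low); distorted output +; output clipping +; oscillation +; supply rail sagging + (through DC offset at output → supply rail sagging)
(D) thermal runaway in output stage — does not account for output clipping
(E) saturated input transistor — gain low +; distorted output -; output clipping +; oscillation -; supply rail sagging -
(C) is the only candidate with no mismatches.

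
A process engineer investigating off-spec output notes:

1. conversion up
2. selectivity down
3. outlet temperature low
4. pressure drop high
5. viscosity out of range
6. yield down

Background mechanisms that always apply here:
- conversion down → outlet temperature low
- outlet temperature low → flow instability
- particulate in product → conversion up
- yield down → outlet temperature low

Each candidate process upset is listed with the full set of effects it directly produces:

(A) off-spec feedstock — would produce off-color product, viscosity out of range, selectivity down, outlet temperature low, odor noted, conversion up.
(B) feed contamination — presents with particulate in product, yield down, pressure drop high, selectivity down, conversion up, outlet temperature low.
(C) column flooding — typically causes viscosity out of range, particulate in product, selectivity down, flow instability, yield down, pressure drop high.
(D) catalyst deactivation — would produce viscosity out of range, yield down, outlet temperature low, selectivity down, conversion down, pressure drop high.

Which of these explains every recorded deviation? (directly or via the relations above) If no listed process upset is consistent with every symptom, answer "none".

C

Checking each candidate against the observations:
(A) off-spec feedstock — does not account for pressure drop high, yield down
(B) feed contamination — conversion up yes; selectivity down yes; outlet temperature low yes; pressure drop high yes; viscosity out of range NO; yield down yes
(C) column flooding — accounts for every observation (conversion up by particulate in product → conversion up)
(D) catalyst deactivation — conversion up NO; selectivity down yes; outlet temperature low yes; pressure drop high yes; viscosity out of range yes; yield down yes
(C) is the only candidate with no mismatches.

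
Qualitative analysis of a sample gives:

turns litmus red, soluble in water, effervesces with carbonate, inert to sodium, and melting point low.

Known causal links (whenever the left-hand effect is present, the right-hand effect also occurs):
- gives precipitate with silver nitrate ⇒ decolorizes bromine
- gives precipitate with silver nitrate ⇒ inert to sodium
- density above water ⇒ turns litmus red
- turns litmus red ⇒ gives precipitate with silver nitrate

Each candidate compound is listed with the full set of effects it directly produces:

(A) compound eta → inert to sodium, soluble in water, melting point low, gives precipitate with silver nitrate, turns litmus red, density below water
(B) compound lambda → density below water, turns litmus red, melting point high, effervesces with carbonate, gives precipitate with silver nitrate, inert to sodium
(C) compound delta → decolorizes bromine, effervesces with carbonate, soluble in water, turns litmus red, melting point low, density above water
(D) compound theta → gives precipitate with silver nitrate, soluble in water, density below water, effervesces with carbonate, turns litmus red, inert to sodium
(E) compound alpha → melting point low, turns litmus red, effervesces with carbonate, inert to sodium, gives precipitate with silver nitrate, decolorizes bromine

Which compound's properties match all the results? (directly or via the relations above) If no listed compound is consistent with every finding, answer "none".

C

For each candidate, compare predicted effects to what was observed:
(A) compound eta — turns litmus red ✓; soluble in water ✓; effervesces with carbonate ✗; inert to sodium ✓; melting point low ✓
(B) compound lambda — turns litmus red ✓; soluble in water ✗; effervesces with carbonate ✓; inert to sodium ✓; melting point low ✗
(C) compound delta — turns litmus red ✓; soluble in water ✓; effervesces with carbonate ✓; inert to sodium ✓ (through turns litmus red → gives precipitate with silver nitrate → inert to sodium); melting point low ✓
(D) compound theta — turns litmus red ✓; soluble in water ✓; effervesces with carbonate ✓; inert to sodium ✓; melting point low ✗
(E) compound alpha — turns litmus red ✓; soluble in water ✗; effervesces with carbonate ✓; inert to sodium ✓; melting point low ✓
(C) is the only candidate with no mismatches.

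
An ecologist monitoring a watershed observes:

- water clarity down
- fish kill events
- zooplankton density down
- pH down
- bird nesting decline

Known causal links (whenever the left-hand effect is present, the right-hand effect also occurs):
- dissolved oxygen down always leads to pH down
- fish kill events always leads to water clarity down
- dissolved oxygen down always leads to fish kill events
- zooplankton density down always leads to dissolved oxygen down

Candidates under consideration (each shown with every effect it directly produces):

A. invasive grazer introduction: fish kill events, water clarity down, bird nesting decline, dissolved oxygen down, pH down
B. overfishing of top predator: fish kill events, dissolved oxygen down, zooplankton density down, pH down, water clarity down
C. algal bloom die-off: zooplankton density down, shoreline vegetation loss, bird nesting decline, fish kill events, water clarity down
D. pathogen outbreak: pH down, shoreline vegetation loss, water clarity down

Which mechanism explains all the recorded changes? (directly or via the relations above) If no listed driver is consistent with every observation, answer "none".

Checking each candidate against the observations:
(A) invasive grazer introduction — does not account for zooplankton density down
(B) overfishing of top predator — does not account for bird nesting decline
(C) algal bloom die-off — water clarity down ✓; fish kill events ✓; zooplankton density down ✓; pH down ✓ (by zooplankton density down → dissolved oxygen down → pH down); bird nesting decline ✓
(D) pathogen outbreak — does not account for fish kill events, zooplankton density down, bird nesting decline
(C) alone accounts for all the evidence.

C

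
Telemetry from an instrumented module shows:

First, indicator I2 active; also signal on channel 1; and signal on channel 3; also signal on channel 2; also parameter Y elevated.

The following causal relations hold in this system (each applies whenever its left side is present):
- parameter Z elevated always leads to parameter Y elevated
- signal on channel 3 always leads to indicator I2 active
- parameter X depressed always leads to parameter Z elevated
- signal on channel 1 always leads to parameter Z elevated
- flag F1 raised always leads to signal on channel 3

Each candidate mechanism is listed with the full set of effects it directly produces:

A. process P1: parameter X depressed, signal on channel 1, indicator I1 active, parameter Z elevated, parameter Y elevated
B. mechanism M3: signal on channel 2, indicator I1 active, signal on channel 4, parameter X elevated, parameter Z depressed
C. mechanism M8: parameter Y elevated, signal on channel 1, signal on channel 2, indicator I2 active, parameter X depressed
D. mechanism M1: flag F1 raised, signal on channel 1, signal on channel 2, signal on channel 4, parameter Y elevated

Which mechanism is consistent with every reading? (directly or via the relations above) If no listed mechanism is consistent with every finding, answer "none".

For each candidate, compare predicted effects to what was observed:
(A) process P1 — does not account for indicator I2 active, signal on channel 3, signal on channel 2
(B) mechanism M3 — does not account for indicator I2 active, signal on channel 1, signal on channel 3, parameter Y elevated
(C) mechanism M8 — indicator I2 active yes; signal on channel 1 yes; signal on channel 3 NO; signal on channel 2 yes; parameter Y elevated yes
(D) mechanism M1 — accounts for every observation (indicator I2 active through flag F1 raised → signal on channel 3 → indicator I2 active)
(D) is the only candidate with no mismatches.

D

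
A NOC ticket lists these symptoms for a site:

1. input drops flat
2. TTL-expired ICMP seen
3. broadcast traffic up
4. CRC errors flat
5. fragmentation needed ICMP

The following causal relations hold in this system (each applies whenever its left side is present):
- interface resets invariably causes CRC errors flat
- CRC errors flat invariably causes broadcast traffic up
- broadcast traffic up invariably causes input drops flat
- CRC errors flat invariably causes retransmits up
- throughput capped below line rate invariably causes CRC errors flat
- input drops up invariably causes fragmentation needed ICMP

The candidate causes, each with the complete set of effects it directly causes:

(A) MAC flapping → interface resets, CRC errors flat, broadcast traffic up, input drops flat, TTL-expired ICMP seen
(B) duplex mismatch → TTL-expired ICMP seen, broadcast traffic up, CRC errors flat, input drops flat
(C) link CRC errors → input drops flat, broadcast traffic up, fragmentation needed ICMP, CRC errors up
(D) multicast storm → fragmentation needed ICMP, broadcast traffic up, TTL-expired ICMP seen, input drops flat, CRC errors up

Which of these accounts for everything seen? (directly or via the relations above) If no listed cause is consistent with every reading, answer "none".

none

Per-candidate check:
(A) MAC flapping — input drops flat +; TTL-expired ICMP seen +; broadcast traffic up +; CRC errors flat +; fragmentation needed ICMP -
(B) duplex mismatch — does not account for fragmentation needed ICMP
(C) link CRC errors — input drops flat +; TTL-expired ICMP seen -; broadcast traffic up +; CRC errors flat -; fragmentation needed ICMP +
(D) multicast storm — fails on CRC errors flat (predicts CRC errors up, not CRC errors flat)
No candidate is consistent with all observations.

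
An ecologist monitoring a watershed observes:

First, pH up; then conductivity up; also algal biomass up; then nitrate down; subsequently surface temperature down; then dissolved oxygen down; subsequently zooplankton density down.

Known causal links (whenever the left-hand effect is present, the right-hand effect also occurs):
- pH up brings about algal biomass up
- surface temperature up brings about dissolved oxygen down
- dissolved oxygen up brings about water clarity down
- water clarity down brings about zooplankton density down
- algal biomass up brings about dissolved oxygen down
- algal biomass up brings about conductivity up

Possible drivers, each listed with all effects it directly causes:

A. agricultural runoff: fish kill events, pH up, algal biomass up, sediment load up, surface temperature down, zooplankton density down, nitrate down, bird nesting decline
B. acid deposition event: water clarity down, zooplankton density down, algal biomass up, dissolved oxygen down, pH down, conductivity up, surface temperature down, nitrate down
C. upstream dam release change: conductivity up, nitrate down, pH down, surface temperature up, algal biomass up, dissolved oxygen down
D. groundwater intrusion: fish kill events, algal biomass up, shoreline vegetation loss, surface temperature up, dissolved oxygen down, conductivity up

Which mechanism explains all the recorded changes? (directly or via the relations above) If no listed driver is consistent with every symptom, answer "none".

A

Testing each hypothesis:
(A) agricultural runoff — accounts for every observation (conductivity up through algal biomass up → conductivity up)
(B) acid deposition event — pH up miss; conductivity up match; algal biomass up match; nitrate down match; surface temperature down match; dissolved oxygen down match; zooplankton density down match
(C) upstream dam release change — pH up miss; conductivity up match; algal biomass up match; nitrate down match; surface temperature down miss; dissolved oxygen down match; zooplankton density down miss
(D) groundwater intrusion — pH up miss; conductivity up match; algal biomass up match; nitrate down miss; surface temperature down miss; dissolved oxygen down match; zooplankton density down miss
(A) is the only candidate with no mismatches.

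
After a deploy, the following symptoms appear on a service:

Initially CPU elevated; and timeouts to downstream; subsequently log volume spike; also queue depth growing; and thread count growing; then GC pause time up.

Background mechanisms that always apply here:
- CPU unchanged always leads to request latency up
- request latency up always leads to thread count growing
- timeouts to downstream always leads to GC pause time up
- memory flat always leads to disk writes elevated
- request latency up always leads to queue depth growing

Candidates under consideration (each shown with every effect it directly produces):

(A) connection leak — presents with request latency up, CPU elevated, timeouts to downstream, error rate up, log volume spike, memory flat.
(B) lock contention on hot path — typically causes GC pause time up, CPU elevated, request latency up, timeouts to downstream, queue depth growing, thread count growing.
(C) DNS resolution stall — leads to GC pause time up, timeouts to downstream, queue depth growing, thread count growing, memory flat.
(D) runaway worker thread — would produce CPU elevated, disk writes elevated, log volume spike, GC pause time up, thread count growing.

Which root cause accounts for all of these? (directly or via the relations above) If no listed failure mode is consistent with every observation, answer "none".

Per-candidate check:
(A) connection leak — accounts for every observation (queue depth growing via request latency up → queue depth growing)
(B) lock contention on hot path — CPU elevated +; timeouts to downstream +; log volume spike -; queue depth growing +; thread count growing +; GC pause time up +
(C) DNS resolution stall — does not account for CPU elevated, log volume spike
(D) runaway worker thread — does not account for timeouts to downstream, queue depth growing
(A) alone accounts for all the evidence.

A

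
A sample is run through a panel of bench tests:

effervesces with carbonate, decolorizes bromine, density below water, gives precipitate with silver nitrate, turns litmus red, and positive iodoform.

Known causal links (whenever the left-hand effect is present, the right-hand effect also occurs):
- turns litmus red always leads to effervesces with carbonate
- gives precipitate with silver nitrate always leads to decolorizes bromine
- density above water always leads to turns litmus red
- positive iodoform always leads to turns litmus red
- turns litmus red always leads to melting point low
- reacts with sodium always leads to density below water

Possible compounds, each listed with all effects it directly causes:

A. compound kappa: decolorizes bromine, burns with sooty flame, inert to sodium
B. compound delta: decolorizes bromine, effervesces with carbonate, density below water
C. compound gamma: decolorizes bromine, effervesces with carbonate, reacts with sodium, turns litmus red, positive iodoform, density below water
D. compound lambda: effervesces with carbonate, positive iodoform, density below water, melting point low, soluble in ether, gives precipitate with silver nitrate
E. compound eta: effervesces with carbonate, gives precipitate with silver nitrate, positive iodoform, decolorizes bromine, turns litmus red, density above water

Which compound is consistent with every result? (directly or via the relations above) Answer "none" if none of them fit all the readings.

Testing each hypothesis:
(A) compound kappa — does not account for effervesces with carbonate, density below water, gives precipitate with silver nitrate, turns litmus red, positive iodoform
(B) compound delta — does not account for gives precipitate with silver nitrate, turns litmus red, positive iodoform
(C) compound gamma — does not account for gives precipitate with silver nitrate
(D) compound lambda — accounts for every observation (decolorizes bromine via gives precipitate with silver nitrate → decolorizes bromine)
(E) compound eta — fails on density below water (predicts density above water, not density below water)
(D) alone accounts for all the evidence.

D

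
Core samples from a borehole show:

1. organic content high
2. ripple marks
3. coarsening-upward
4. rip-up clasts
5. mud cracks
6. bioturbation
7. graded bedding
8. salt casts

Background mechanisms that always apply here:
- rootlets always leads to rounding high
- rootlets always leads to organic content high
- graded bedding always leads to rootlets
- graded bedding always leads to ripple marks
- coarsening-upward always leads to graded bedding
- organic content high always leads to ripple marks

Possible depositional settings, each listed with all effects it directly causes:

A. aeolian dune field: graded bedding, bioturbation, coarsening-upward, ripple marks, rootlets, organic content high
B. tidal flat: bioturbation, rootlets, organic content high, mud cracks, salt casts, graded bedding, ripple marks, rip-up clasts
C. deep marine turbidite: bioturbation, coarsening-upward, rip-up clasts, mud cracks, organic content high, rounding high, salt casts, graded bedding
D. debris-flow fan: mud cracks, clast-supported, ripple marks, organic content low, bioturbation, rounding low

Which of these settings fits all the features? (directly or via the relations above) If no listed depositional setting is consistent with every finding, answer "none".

C

Testing each hypothesis:
(A) aeolian dune field — organic content high yes; ripple marks yes; coarsening-upward yes; rip-up clasts NO; mud cracks NO; bioturbation yes; graded bedding yes; salt casts NO
(B) tidal flat — does not account for coarsening-upward
(C) deep marine turbidite — organic content high yes; ripple marks yes (via graded bedding → ripple marks); coarsening-upward yes; rip-up clasts yes; mud cracks yes; bioturbation yes; graded bedding yes; salt casts yes
(D) debris-flow fan — organic content high NO; ripple marks yes; coarsening-upward NO; rip-up clasts NO; mud cracks yes; bioturbation yes; graded bedding NO; salt casts NO
Only (C) is consistent with every observation.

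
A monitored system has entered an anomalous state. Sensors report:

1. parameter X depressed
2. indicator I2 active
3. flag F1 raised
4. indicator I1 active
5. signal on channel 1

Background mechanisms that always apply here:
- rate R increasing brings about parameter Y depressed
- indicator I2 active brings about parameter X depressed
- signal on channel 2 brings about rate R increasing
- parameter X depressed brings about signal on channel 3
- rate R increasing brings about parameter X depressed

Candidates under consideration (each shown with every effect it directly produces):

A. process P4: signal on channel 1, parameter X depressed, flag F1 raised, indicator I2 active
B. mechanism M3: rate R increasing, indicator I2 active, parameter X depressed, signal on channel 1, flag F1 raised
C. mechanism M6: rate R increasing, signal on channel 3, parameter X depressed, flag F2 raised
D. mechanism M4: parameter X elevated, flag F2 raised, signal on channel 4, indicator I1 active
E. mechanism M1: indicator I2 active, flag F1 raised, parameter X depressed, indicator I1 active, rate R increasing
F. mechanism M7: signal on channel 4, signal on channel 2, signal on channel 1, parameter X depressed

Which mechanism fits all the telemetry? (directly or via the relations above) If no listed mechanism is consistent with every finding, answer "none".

none

Per-candidate check:
(A) process P4 — parameter X depressed +; indicator I2 active +; flag F1 raised +; indicator I1 active -; signal on channel 1 +
(B) mechanism M3 — parameter X depressed +; indicator I2 active +; flag F1 raised +; indicator I1 active -; signal on channel 1 +
(C) mechanism M6 — parameter X depressed +; indicator I2 active -; flag F1 raised -; indicator I1 active -; signal on channel 1 -
(D) mechanism M4 — parameter X depressed -; indicator I2 active -; flag F1 raised -; indicator I1 active +; signal on channel 1 -
(E) mechanism M1 — does not account for signal on channel 1
(F) mechanism M7 — does not account for indicator I2 active, flag F1 raised, indicator I1 active
None of the listed candidates fits everything.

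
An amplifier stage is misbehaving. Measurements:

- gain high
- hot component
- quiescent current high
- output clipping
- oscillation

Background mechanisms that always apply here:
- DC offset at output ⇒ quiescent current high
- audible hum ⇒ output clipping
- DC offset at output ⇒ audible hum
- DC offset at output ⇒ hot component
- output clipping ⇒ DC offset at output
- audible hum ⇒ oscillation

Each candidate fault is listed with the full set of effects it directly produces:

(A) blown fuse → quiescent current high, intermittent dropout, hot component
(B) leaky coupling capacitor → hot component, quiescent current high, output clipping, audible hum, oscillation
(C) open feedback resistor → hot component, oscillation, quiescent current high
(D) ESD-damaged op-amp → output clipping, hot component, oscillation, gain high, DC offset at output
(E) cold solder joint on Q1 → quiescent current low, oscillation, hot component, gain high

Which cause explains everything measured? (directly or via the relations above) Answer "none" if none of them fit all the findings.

D

For each candidate, compare predicted effects to what was observed:
(A) blown fuse — does not account for gain high, output clipping, oscillation
(B) leaky coupling capacitor — does not account for gain high
(C) open feedback resistor — gain high NO; hot component yes; quiescent current high yes; output clipping NO; oscillation yes
(D) ESD-damaged op-amp — accounts for every observation (quiescent current high via DC offset at output → quiescent current high)
(E) cold solder joint on Q1 — fails on quiescent current high, output clipping (predicts quiescent current low, not quiescent current high)
(D) is the only candidate with no mismatches.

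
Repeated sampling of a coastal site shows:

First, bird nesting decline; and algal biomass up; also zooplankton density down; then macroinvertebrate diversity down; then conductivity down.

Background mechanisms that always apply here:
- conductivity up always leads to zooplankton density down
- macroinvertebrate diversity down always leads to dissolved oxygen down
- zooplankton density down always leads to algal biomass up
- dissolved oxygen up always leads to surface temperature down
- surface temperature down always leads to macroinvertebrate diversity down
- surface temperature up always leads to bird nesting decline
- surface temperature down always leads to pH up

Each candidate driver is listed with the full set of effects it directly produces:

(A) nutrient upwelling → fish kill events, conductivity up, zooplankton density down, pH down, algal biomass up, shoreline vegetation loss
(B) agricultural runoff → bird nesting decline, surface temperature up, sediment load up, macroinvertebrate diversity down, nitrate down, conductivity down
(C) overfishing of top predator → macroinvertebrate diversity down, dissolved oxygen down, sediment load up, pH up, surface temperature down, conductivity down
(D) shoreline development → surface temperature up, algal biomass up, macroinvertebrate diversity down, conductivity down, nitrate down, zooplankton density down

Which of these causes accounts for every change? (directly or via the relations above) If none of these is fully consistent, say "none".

Per-candidate check:
(A) nutrient upwelling — bird nesting decline -; algal biomass up +; zooplankton density down +; macroinvertebrate diversity down -; conductivity down -
(B) agricultural runoff — bird nesting decline +; algal biomass up -; zooplankton density down -; macroinvertebrate diversity down +; conductivity down +
(C) overfishing of top predator — bird nesting decline -; algal biomass up -; zooplankton density down -; macroinvertebrate diversity down +; conductivity down +
(D) shoreline development — accounts for every observation (bird nesting decline through surface temperature up → bird nesting decline)
(D) is the only candidate with no mismatches.

D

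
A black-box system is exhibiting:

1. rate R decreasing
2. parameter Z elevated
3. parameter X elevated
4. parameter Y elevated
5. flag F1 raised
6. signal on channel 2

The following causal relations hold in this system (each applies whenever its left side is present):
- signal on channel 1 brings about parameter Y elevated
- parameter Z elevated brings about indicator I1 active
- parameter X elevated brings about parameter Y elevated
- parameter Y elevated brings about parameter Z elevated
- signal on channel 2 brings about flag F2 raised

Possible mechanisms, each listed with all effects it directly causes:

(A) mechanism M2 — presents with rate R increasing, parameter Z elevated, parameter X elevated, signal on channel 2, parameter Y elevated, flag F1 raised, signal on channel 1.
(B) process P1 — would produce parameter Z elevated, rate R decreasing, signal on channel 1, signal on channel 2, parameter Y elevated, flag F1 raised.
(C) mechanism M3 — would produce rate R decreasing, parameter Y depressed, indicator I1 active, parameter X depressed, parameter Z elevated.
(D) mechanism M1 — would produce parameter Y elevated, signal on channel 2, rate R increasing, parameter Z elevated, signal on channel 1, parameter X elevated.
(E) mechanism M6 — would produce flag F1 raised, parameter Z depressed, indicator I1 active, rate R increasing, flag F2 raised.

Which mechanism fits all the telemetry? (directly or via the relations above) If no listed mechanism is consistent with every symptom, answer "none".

Checking each candidate against the observations:
(A) mechanism M2 — fails on rate R decreasing (predicts rate R increasing, not rate R decreasing)
(B) process P1 — rate R decreasing ✓; parameter Z elevated ✓; parameter X elevated ✗; parameter Y elevated ✓; flag F1 raised ✓; signal on channel 2 ✓
(C) mechanism M3 — fails on parameter X elevated, parameter Y elevated, flag F1 raised, signal on channel 2 (predicts parameter X depressed, not parameter X elevated; predicts parameter Y depressed, not parameter Y elevated)
(D) mechanism M1 — rate R decreasing ✗; parameter Z elevated ✓; parameter X elevated ✓; parameter Y elevated ✓; flag F1 raised ✗; signal on channel 2 ✓
(E) mechanism M6 — fails on rate R decreasing, parameter Z elevated, parameter X elevated, parameter Y elevated, signal on channel 2 (predicts rate R increasing, not rate R decreasing; predicts parameter Z depressed, not parameter Z elevated)
Every candidate fails on at least one observation.

none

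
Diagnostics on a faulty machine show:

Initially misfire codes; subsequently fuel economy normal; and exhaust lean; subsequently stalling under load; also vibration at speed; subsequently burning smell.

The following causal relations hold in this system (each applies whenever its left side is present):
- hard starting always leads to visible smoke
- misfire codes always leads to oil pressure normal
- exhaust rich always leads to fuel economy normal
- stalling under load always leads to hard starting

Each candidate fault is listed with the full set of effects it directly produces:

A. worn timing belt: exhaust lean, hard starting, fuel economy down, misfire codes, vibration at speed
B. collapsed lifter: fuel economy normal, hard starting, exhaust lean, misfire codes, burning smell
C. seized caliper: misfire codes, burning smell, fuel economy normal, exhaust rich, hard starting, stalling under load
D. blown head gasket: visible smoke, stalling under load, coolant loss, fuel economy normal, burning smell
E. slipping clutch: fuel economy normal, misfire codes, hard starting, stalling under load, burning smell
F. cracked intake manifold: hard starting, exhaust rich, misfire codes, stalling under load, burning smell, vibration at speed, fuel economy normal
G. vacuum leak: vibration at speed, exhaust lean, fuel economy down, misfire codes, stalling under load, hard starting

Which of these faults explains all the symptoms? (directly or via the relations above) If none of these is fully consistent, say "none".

Testing each hypothesis:
(A) worn timing belt — misfire codes ✓; fuel economy normal ✗; exhaust lean ✓; stalling under load ✗; vibration at speed ✓; burning smell ✗
(B) collapsed lifter — misfire codes ✓; fuel economy normal ✓; exhaust lean ✓; stalling under load ✗; vibration at speed ✗; burning smell ✓
(C) seized caliper — fails on exhaust lean, vibration at speed (predicts exhaust rich, not exhaust lean)
(D) blown head gasket — does not account for misfire codes, exhaust lean, vibration at speed
(E) slipping clutch — does not account for exhaust lean, vibration at speed
(F) cracked intake manifold — fails on exhaust lean (predicts exhaust rich, not exhaust lean)
(G) vacuum leak — fails on fuel economy normal, burning smell (predicts fuel economy down, not fuel economy normal)
No candidate is consistent with all observations.

none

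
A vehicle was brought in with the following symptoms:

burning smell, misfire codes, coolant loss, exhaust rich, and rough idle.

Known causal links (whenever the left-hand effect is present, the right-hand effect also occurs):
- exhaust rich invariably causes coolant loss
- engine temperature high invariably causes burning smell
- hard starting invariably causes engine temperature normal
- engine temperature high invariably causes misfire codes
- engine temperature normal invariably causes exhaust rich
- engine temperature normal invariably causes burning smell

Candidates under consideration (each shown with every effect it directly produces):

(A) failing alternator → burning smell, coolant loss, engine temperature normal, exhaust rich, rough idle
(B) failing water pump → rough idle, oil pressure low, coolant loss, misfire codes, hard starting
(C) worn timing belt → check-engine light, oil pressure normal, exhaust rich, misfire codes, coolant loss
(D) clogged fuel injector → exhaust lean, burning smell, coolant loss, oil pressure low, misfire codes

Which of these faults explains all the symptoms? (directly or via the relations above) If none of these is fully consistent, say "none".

B

Per-candidate check:
(A) failing alternator — burning smell +; misfire codes -; coolant loss +; exhaust rich +; rough idle +
(B) failing water pump — burning smell + (by hard starting → engine temperature normal → burning smell); misfire codes +; coolant loss +; exhaust rich + (by hard starting → engine temperature normal → exhaust rich); rough idle +
(C) worn timing belt — does not account for burning smell, rough idle
(D) clogged fuel injector — burning smell +; misfire codes +; coolant loss +; exhaust rich -; rough idle -
(B) is the only candidate with no mismatches.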